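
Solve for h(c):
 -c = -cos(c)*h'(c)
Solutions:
 h(c) = C1 + Integral(c/cos(c), c)


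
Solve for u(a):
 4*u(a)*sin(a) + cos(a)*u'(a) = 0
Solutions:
 u(a) = C1*cos(a)^4


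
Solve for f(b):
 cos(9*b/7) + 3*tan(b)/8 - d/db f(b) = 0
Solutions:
 f(b) = C1 - 3*log(cos(b))/8 + 7*sin(9*b/7)/9


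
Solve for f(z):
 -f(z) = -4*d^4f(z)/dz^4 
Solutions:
 f(z) = C1*exp(-sqrt(2)*z/2) + C2*exp(sqrt(2)*z/2) + C3*sin(sqrt(2)*z/2) + C4*cos(sqrt(2)*z/2)


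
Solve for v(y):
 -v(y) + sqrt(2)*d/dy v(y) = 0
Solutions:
 v(y) = C1*exp(sqrt(2)*y/2)


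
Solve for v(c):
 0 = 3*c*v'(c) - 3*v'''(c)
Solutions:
 v(c) = C1 + Integral(C2*airyai(c) + C3*airybi(c), c)


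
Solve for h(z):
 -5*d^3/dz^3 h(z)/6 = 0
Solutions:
 h(z) = C1 + C2*z + C3*z^2


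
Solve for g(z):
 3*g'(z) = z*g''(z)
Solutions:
 g(z) = C1 + C2*z^4


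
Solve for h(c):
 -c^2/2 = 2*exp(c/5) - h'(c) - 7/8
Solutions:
 h(c) = C1 + c^3/6 - 7*c/8 + 10*exp(c/5)


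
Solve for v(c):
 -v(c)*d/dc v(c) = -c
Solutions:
 v(c) = -sqrt(C1 + c^2)
 v(c) = sqrt(C1 + c^2)


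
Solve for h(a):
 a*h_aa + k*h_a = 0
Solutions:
 h(a) = C1 + a^(1 - re(k))*(C2*sin(log(a)*Abs(im(k))) + C3*cos(log(a)*im(k)))


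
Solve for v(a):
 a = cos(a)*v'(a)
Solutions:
 v(a) = C1 + Integral(a/cos(a), a)


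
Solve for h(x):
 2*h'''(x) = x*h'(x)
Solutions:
 h(x) = C1 + Integral(C2*airyai(2^(2/3)*x/2) + C3*airybi(2^(2/3)*x/2), x)


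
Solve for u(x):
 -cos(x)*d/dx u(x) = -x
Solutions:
 u(x) = C1 + Integral(x/cos(x), x)


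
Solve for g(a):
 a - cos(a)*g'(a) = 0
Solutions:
 g(a) = C1 + Integral(a/cos(a), a)


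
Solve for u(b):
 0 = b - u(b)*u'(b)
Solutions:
 u(b) = -sqrt(C1 + b^2)
 u(b) = sqrt(C1 + b^2)


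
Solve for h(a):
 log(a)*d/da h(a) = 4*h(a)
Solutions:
 h(a) = C1*exp(4*li(a))


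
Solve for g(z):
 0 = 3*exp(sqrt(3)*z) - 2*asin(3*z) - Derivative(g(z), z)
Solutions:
 g(z) = C1 - 2*z*asin(3*z) - 2*sqrt(1 - 9*z^2)/3 + sqrt(3)*exp(sqrt(3)*z)


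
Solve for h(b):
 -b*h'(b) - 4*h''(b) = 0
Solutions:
 h(b) = C1 + C2*erf(sqrt(2)*b/4)


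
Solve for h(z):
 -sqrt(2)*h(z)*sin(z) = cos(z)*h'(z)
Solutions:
 h(z) = C1*cos(z)^(sqrt(2))


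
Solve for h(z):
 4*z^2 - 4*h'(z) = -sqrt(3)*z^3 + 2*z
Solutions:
 h(z) = C1 + sqrt(3)*z^4/16 + z^3/3 - z^2/4


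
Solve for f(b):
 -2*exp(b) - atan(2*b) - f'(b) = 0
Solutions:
 f(b) = C1 - b*atan(2*b) - 2*exp(b) + log(4*b^2 + 1)/4


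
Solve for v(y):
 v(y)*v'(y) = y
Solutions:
 v(y) = -sqrt(C1 + y^2)
 v(y) = sqrt(C1 + y^2)


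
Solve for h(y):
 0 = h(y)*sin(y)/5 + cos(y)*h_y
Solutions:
 h(y) = C1*cos(y)^(1/5)


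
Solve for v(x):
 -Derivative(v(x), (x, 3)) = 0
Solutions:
 v(x) = C1 + C2*x + C3*x^2


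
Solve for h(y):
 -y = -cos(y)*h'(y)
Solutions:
 h(y) = C1 + Integral(y/cos(y), y)


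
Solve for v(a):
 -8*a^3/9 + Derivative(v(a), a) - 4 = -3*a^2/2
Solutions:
 v(a) = C1 + 2*a^4/9 - a^3/2 + 4*a


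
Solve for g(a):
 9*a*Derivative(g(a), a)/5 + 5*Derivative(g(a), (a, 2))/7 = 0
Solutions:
 g(a) = C1 + C2*erf(3*sqrt(14)*a/10)


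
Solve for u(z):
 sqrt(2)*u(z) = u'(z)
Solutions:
 u(z) = C1*exp(sqrt(2)*z)


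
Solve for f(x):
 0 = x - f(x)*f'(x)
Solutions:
 f(x) = -sqrt(C1 + x^2)
 f(x) = sqrt(C1 + x^2)


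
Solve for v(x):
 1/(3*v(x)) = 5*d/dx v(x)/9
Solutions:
 v(x) = -sqrt(C1 + 30*x)/5
 v(x) = sqrt(C1 + 30*x)/5


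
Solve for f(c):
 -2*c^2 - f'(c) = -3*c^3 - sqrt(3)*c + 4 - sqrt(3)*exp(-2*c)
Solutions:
 f(c) = C1 + 3*c^4/4 - 2*c^3/3 + sqrt(3)*c^2/2 - 4*c - sqrt(3)*exp(-2*c)/2


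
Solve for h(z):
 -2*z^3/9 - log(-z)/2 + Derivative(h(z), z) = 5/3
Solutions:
 h(z) = C1 + z^4/18 + z*log(-z)/2 + 7*z/6


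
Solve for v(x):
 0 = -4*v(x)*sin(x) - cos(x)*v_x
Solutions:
 v(x) = C1*cos(x)^4


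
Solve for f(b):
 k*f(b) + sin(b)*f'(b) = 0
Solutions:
 f(b) = C1*exp(k*(-log(cos(b) - 1) + log(cos(b) + 1))/2)


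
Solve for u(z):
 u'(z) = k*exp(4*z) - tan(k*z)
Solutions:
 u(z) = C1 + k*exp(4*z)/4 - Piecewise((-log(cos(k*z))/k, Ne(k, 0)), (0, True))


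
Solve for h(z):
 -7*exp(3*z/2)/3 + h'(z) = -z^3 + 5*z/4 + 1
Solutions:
 h(z) = C1 - z^4/4 + 5*z^2/8 + z + 14*exp(3*z/2)/9


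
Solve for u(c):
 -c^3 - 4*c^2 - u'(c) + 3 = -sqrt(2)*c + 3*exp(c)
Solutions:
 u(c) = C1 - c^4/4 - 4*c^3/3 + sqrt(2)*c^2/2 + 3*c - 3*exp(c)


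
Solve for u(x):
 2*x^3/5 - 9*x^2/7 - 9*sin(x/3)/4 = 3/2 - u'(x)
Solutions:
 u(x) = C1 - x^4/10 + 3*x^3/7 + 3*x/2 - 27*cos(x/3)/4


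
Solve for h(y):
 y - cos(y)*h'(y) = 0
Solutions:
 h(y) = C1 + Integral(y/cos(y), y)


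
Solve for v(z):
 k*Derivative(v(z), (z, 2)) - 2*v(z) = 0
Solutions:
 v(z) = C1*exp(-sqrt(2)*z*sqrt(1/k)) + C2*exp(sqrt(2)*z*sqrt(1/k))


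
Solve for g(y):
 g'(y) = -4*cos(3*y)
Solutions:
 g(y) = C1 - 4*sin(3*y)/3


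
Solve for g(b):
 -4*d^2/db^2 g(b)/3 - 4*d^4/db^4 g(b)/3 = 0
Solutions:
 g(b) = C1 + C2*b + C3*sin(b) + C4*cos(b)


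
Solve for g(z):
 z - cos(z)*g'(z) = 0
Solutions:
 g(z) = C1 + Integral(z/cos(z), z)


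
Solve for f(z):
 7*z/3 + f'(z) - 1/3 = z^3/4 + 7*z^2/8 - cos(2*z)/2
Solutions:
 f(z) = C1 + z^4/16 + 7*z^3/24 - 7*z^2/6 + z/3 - sin(2*z)/4


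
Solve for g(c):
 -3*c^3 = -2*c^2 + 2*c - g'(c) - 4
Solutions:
 g(c) = C1 + 3*c^4/4 - 2*c^3/3 + c^2 - 4*c


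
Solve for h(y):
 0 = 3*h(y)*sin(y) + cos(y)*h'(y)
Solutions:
 h(y) = C1*cos(y)^3


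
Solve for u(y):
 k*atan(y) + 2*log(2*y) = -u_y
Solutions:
 u(y) = C1 - k*(y*atan(y) - log(y^2 + 1)/2) - 2*y*log(y) - 2*y*log(2) + 2*y


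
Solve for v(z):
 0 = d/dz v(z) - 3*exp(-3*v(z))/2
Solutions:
 v(z) = log(C1 + 9*z/2)/3
 v(z) = log((-1 - sqrt(3)*I)*(C1 + 9*z/2)^(1/3)/2)
 v(z) = log((-1 + sqrt(3)*I)*(C1 + 9*z/2)^(1/3)/2)


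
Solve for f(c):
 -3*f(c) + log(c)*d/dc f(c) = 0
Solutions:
 f(c) = C1*exp(3*li(c))


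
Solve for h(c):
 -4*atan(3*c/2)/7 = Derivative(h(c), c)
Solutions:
 h(c) = C1 - 4*c*atan(3*c/2)/7 + 4*log(9*c^2 + 4)/21


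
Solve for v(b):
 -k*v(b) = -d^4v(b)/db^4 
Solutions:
 v(b) = C1*exp(-b*k^(1/4)) + C2*exp(b*k^(1/4)) + C3*exp(-I*b*k^(1/4)) + C4*exp(I*b*k^(1/4))


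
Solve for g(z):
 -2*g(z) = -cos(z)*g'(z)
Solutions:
 g(z) = C1*(sin(z) + 1)/(sin(z) - 1)


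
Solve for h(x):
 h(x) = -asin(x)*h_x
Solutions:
 h(x) = C1*exp(-Integral(1/asin(x), x))


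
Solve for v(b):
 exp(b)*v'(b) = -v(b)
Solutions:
 v(b) = C1*exp(exp(-b))


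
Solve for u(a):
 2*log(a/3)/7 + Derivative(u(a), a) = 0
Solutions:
 u(a) = C1 - 2*a*log(a)/7 + 2*a/7 + 2*a*log(3)/7


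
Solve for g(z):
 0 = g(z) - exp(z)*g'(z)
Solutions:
 g(z) = C1*exp(-exp(-z))


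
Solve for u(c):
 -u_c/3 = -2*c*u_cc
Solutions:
 u(c) = C1 + C2*c^(7/6)


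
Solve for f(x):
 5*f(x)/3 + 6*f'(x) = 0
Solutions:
 f(x) = C1*exp(-5*x/18)


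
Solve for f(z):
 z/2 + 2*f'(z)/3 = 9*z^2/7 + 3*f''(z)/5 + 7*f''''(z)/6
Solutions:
 f(z) = C1 + C2*exp(70^(1/3)*z*(-(175 + sqrt(32515))^(1/3) + 3*70^(1/3)/(175 + sqrt(32515))^(1/3))/70)*sin(sqrt(3)*70^(1/3)*z*(3*70^(1/3)/(175 + sqrt(32515))^(1/3) + (175 + sqrt(32515))^(1/3))/70) + C3*exp(70^(1/3)*z*(-(175 + sqrt(32515))^(1/3) + 3*70^(1/3)/(175 + sqrt(32515))^(1/3))/70)*cos(sqrt(3)*70^(1/3)*z*(3*70^(1/3)/(175 + sqrt(32515))^(1/3) + (175 + sqrt(32515))^(1/3))/70) + C4*exp(-70^(1/3)*z*(-(175 + sqrt(32515))^(1/3) + 3*70^(1/3)/(175 + sqrt(32515))^(1/3))/35) + 9*z^3/14 + 381*z^2/280 + 3429*z/1400


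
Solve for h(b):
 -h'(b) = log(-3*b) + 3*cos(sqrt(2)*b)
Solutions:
 h(b) = C1 - b*log(-b) - b*log(3) + b - 3*sqrt(2)*sin(sqrt(2)*b)/2


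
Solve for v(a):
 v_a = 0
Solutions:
 v(a) = C1


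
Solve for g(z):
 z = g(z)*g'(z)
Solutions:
 g(z) = -sqrt(C1 + z^2)
 g(z) = sqrt(C1 + z^2)


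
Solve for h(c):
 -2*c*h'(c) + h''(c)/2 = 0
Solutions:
 h(c) = C1 + C2*erfi(sqrt(2)*c)


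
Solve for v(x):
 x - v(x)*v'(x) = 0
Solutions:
 v(x) = -sqrt(C1 + x^2)
 v(x) = sqrt(C1 + x^2)


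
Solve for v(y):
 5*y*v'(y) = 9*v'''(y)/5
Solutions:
 v(y) = C1 + Integral(C2*airyai(3^(1/3)*5^(2/3)*y/3) + C3*airybi(3^(1/3)*5^(2/3)*y/3), y)


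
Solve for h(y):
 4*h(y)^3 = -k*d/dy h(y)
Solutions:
 h(y) = -sqrt(2)*sqrt(-k/(C1*k - 4*y))/2
 h(y) = sqrt(2)*sqrt(-k/(C1*k - 4*y))/2


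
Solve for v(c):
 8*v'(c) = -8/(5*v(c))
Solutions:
 v(c) = -sqrt(C1 - 10*c)/5
 v(c) = sqrt(C1 - 10*c)/5


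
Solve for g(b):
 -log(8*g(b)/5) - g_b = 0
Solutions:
 Integral(1/(log(_y) - log(5) + 3*log(2)), (_y, g(b))) = C1 - b


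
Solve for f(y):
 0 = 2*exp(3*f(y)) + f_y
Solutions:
 f(y) = log((-3^(2/3) - 3*3^(1/6)*I)*(1/(C1 + 2*y))^(1/3)/6)
 f(y) = log((-3^(2/3) + 3*3^(1/6)*I)*(1/(C1 + 2*y))^(1/3)/6)
 f(y) = log(1/(C1 + 6*y))/3


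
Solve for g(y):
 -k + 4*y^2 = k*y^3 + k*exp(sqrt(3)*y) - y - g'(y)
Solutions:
 g(y) = C1 + k*y^4/4 + k*y + sqrt(3)*k*exp(sqrt(3)*y)/3 - 4*y^3/3 - y^2/2


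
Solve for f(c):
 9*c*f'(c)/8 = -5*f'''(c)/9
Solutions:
 f(c) = C1 + Integral(C2*airyai(-3*3^(1/3)*5^(2/3)*c/10) + C3*airybi(-3*3^(1/3)*5^(2/3)*c/10), c)


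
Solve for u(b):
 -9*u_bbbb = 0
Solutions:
 u(b) = C1 + C2*b + C3*b^2 + C4*b^3


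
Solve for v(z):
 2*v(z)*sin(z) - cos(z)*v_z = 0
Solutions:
 v(z) = C1/cos(z)^2


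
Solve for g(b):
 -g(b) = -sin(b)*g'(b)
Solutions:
 g(b) = C1*sqrt(cos(b) - 1)/sqrt(cos(b) + 1)


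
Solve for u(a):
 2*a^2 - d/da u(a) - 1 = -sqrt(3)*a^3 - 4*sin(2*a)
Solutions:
 u(a) = C1 + sqrt(3)*a^4/4 + 2*a^3/3 - a - 2*cos(2*a)


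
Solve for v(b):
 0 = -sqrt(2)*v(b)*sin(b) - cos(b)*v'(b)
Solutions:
 v(b) = C1*cos(b)^(sqrt(2))


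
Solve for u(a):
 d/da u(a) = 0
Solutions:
 u(a) = C1


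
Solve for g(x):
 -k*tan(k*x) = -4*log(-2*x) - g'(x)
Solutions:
 g(x) = C1 + k*Piecewise((-log(cos(k*x))/k, Ne(k, 0)), (0, True)) - 4*x*log(-x) - 4*x*log(2) + 4*x


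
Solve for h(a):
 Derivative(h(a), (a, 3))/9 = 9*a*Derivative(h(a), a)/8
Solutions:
 h(a) = C1 + Integral(C2*airyai(3*3^(1/3)*a/2) + C3*airybi(3*3^(1/3)*a/2), a)


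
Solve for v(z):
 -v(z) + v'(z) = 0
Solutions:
 v(z) = C1*exp(z)


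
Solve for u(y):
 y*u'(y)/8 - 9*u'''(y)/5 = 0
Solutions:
 u(y) = C1 + Integral(C2*airyai(15^(1/3)*y/6) + C3*airybi(15^(1/3)*y/6), y)


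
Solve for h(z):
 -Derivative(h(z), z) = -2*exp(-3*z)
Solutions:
 h(z) = C1 - 2*exp(-3*z)/3


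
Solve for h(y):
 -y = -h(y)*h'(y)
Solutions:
 h(y) = -sqrt(C1 + y^2)
 h(y) = sqrt(C1 + y^2)


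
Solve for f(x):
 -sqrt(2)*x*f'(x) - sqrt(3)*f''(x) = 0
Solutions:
 f(x) = C1 + C2*erf(6^(3/4)*x/6)


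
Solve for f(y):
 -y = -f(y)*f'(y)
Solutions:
 f(y) = -sqrt(C1 + y^2)
 f(y) = sqrt(C1 + y^2)


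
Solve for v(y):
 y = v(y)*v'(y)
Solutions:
 v(y) = -sqrt(C1 + y^2)
 v(y) = sqrt(C1 + y^2)


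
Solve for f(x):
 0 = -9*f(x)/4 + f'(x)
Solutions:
 f(x) = C1*exp(9*x/4)


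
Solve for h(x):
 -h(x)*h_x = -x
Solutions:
 h(x) = -sqrt(C1 + x^2)
 h(x) = sqrt(C1 + x^2)


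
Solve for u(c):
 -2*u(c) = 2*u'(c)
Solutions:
 u(c) = C1*exp(-c)


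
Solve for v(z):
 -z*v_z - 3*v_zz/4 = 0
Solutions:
 v(z) = C1 + C2*erf(sqrt(6)*z/3)


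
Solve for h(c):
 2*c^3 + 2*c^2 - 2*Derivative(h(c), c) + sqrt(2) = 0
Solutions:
 h(c) = C1 + c^4/4 + c^3/3 + sqrt(2)*c/2


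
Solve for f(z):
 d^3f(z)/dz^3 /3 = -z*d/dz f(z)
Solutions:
 f(z) = C1 + Integral(C2*airyai(-3^(1/3)*z) + C3*airybi(-3^(1/3)*z), z)


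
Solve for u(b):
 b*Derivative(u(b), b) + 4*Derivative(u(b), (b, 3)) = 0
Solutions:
 u(b) = C1 + Integral(C2*airyai(-2^(1/3)*b/2) + C3*airybi(-2^(1/3)*b/2), b)


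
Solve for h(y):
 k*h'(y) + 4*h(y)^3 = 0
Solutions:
 h(y) = -sqrt(2)*sqrt(-k/(C1*k - 4*y))/2
 h(y) = sqrt(2)*sqrt(-k/(C1*k - 4*y))/2


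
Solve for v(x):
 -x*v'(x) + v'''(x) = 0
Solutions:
 v(x) = C1 + Integral(C2*airyai(x) + C3*airybi(x), x)


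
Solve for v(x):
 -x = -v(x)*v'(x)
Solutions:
 v(x) = -sqrt(C1 + x^2)
 v(x) = sqrt(C1 + x^2)


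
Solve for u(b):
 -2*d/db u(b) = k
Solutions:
 u(b) = C1 - b*k/2


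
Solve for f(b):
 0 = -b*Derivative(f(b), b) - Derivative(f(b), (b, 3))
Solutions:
 f(b) = C1 + Integral(C2*airyai(-b) + C3*airybi(-b), b)


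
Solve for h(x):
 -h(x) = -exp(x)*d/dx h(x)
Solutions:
 h(x) = C1*exp(-exp(-x))


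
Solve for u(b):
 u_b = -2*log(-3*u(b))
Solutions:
 Integral(1/(log(-_y) + log(3)), (_y, u(b)))/2 = C1 - b


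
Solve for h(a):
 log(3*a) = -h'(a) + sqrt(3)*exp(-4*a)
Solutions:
 h(a) = C1 - a*log(a) + a*(1 - log(3)) - sqrt(3)*exp(-4*a)/4


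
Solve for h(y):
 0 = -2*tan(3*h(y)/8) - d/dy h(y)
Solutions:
 h(y) = -8*asin(C1*exp(-3*y/4))/3 + 8*pi/3
 h(y) = 8*asin(C1*exp(-3*y/4))/3


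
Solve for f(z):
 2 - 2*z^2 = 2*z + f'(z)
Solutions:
 f(z) = C1 - 2*z^3/3 - z^2 + 2*z


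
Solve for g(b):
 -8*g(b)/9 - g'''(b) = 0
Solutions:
 g(b) = C3*exp(-2*3^(1/3)*b/3) + (C1*sin(3^(5/6)*b/3) + C2*cos(3^(5/6)*b/3))*exp(3^(1/3)*b/3)


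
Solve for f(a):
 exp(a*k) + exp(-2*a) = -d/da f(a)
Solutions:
 f(a) = C1 + exp(-2*a)/2 - exp(a*k)/k


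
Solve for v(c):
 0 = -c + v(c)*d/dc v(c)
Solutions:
 v(c) = -sqrt(C1 + c^2)
 v(c) = sqrt(C1 + c^2)


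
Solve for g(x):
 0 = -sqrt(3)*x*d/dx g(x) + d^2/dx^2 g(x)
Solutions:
 g(x) = C1 + C2*erfi(sqrt(2)*3^(1/4)*x/2)


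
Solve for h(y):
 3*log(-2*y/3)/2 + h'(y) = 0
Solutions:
 h(y) = C1 - 3*y*log(-y)/2 + 3*y*(-log(2) + 1 + log(3))/2


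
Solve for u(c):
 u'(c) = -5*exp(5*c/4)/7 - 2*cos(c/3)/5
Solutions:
 u(c) = C1 - 4*exp(5*c/4)/7 - 6*sin(c/3)/5


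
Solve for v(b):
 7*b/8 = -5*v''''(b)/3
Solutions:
 v(b) = C1 + C2*b + C3*b^2 + C4*b^3 - 7*b^5/1600


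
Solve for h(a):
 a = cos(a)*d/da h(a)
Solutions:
 h(a) = C1 + Integral(a/cos(a), a)


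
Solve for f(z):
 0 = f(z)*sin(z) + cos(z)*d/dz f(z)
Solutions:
 f(z) = C1*cos(z)


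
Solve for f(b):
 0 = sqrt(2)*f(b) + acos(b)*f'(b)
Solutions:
 f(b) = C1*exp(-sqrt(2)*Integral(1/acos(b), b))


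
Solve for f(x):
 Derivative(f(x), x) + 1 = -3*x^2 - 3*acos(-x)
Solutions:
 f(x) = C1 - x^3 - 3*x*acos(-x) - x - 3*sqrt(1 - x^2)


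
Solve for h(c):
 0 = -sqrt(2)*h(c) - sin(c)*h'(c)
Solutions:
 h(c) = C1*(cos(c) + 1)^(sqrt(2)/2)/(cos(c) - 1)^(sqrt(2)/2)


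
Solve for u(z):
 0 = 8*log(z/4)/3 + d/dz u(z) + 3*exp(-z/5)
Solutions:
 u(z) = C1 - 8*z*log(z)/3 + 8*z*(1 + 2*log(2))/3 + 15*exp(-z/5)


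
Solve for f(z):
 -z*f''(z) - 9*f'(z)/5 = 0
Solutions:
 f(z) = C1 + C2/z^(4/5)


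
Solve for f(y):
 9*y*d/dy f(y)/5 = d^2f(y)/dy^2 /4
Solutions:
 f(y) = C1 + C2*erfi(3*sqrt(10)*y/5)


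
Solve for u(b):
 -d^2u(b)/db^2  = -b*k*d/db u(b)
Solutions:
 u(b) = Piecewise((-sqrt(2)*sqrt(pi)*C1*erf(sqrt(2)*b*sqrt(-k)/2)/(2*sqrt(-k)) - C2, (k > 0) | (k < 0)), (-C1*b - C2, True))


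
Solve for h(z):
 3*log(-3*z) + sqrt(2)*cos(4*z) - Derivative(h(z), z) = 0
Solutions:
 h(z) = C1 + 3*z*log(-z) - 3*z + 3*z*log(3) + sqrt(2)*sin(4*z)/4


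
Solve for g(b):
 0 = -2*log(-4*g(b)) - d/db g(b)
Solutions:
 Integral(1/(log(-_y) + 2*log(2)), (_y, g(b)))/2 = C1 - b


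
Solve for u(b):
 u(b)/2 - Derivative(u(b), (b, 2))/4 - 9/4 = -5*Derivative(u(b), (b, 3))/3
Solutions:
 u(b) = C1*exp(b*((20*sqrt(3594) + 1199)^(-1/3) + 2 + (20*sqrt(3594) + 1199)^(1/3))/40)*sin(sqrt(3)*b*(-(20*sqrt(3594) + 1199)^(1/3) + (20*sqrt(3594) + 1199)^(-1/3))/40) + C2*exp(b*((20*sqrt(3594) + 1199)^(-1/3) + 2 + (20*sqrt(3594) + 1199)^(1/3))/40)*cos(sqrt(3)*b*(-(20*sqrt(3594) + 1199)^(1/3) + (20*sqrt(3594) + 1199)^(-1/3))/40) + C3*exp(b*(-(20*sqrt(3594) + 1199)^(1/3) - 1/(20*sqrt(3594) + 1199)^(1/3) + 1)/20) + 9/2


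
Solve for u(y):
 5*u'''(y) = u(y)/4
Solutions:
 u(y) = C3*exp(50^(1/3)*y/10) + (C1*sin(sqrt(3)*50^(1/3)*y/20) + C2*cos(sqrt(3)*50^(1/3)*y/20))*exp(-50^(1/3)*y/20)


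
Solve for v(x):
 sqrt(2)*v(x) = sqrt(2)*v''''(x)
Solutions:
 v(x) = C1*exp(-x) + C2*exp(x) + C3*sin(x) + C4*cos(x)


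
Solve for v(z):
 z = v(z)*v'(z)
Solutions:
 v(z) = -sqrt(C1 + z^2)
 v(z) = sqrt(C1 + z^2)


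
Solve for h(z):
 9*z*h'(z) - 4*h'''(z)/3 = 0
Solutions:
 h(z) = C1 + Integral(C2*airyai(3*2^(1/3)*z/2) + C3*airybi(3*2^(1/3)*z/2), z)


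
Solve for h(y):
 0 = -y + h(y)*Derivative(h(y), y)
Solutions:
 h(y) = -sqrt(C1 + y^2)
 h(y) = sqrt(C1 + y^2)


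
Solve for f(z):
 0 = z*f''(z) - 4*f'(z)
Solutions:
 f(z) = C1 + C2*z^5


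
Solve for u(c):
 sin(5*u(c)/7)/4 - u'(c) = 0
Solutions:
 -c/4 + 7*log(cos(5*u(c)/7) - 1)/10 - 7*log(cos(5*u(c)/7) + 1)/10 = C1


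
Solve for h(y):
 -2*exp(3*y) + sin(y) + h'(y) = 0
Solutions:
 h(y) = C1 + 2*exp(3*y)/3 + cos(y)


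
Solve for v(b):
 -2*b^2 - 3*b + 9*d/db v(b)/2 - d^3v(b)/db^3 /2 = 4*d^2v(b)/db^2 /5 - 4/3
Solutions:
 v(b) = C1 + C2*exp(b*(-4 + sqrt(241))/5) + C3*exp(-b*(4 + sqrt(241))/5) + 4*b^3/27 + 167*b^2/405 - 928*b/18225


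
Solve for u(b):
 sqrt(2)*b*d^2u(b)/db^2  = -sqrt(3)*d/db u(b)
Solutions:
 u(b) = C1 + C2*b^(1 - sqrt(6)/2)


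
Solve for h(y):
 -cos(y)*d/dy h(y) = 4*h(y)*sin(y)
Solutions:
 h(y) = C1*cos(y)^4


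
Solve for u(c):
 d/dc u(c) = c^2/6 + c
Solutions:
 u(c) = C1 + c^3/18 + c^2/2


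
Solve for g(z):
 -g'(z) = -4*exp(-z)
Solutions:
 g(z) = C1 - 4*exp(-z)


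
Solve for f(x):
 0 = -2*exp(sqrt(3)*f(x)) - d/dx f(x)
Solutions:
 f(x) = sqrt(3)*(2*log(1/(C1 + 2*x)) - log(3))/6


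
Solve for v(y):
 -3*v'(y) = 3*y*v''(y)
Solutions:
 v(y) = C1 + C2*log(y)


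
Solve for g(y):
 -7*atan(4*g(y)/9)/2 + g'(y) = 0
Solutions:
 Integral(1/atan(4*_y/9), (_y, g(y))) = C1 + 7*y/2


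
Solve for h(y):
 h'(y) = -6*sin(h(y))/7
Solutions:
 6*y/7 + log(cos(h(y)) - 1)/2 - log(cos(h(y)) + 1)/2 = C1


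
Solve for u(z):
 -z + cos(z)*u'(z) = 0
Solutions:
 u(z) = C1 + Integral(z/cos(z), z)


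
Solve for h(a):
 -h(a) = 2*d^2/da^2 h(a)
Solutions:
 h(a) = C1*sin(sqrt(2)*a/2) + C2*cos(sqrt(2)*a/2)


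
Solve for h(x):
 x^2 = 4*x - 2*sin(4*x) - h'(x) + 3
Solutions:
 h(x) = C1 - x^3/3 + 2*x^2 + 3*x + cos(4*x)/2


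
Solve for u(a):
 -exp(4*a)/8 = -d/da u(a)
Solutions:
 u(a) = C1 + exp(4*a)/32


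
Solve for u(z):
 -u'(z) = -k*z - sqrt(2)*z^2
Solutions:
 u(z) = C1 + k*z^2/2 + sqrt(2)*z^3/3


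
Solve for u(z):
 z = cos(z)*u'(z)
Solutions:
 u(z) = C1 + Integral(z/cos(z), z)


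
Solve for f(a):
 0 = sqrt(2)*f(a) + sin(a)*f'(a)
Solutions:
 f(a) = C1*(cos(a) + 1)^(sqrt(2)/2)/(cos(a) - 1)^(sqrt(2)/2)


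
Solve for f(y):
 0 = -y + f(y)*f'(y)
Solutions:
 f(y) = -sqrt(C1 + y^2)
 f(y) = sqrt(C1 + y^2)


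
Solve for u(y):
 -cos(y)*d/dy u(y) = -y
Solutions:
 u(y) = C1 + Integral(y/cos(y), y)


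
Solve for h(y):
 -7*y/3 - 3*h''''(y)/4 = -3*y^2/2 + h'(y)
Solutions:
 h(y) = C1 + C4*exp(-6^(2/3)*y/3) + y^3/2 - 7*y^2/6 + (C2*sin(2^(2/3)*3^(1/6)*y/2) + C3*cos(2^(2/3)*3^(1/6)*y/2))*exp(6^(2/3)*y/6)


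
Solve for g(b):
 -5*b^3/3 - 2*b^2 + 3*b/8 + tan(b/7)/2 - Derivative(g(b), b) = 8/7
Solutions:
 g(b) = C1 - 5*b^4/12 - 2*b^3/3 + 3*b^2/16 - 8*b/7 - 7*log(cos(b/7))/2


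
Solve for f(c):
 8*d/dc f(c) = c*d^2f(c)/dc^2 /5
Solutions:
 f(c) = C1 + C2*c^41


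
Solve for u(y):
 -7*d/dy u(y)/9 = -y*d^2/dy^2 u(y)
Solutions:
 u(y) = C1 + C2*y^(16/9)


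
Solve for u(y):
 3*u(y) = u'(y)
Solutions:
 u(y) = C1*exp(3*y)


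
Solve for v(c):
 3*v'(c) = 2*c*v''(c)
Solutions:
 v(c) = C1 + C2*c^(5/2)


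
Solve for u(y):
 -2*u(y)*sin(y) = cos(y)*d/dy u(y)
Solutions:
 u(y) = C1*cos(y)^2


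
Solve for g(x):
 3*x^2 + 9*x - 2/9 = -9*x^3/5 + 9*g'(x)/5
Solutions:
 g(x) = C1 + x^4/4 + 5*x^3/9 + 5*x^2/2 - 10*x/81


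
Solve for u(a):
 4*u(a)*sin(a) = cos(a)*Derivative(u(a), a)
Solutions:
 u(a) = C1/cos(a)^4


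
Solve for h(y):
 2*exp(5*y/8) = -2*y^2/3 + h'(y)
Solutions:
 h(y) = C1 + 2*y^3/9 + 16*exp(5*y/8)/5


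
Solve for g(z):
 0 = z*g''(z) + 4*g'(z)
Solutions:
 g(z) = C1 + C2/z^3


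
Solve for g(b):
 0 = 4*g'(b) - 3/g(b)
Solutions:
 g(b) = -sqrt(C1 + 6*b)/2
 g(b) = sqrt(C1 + 6*b)/2


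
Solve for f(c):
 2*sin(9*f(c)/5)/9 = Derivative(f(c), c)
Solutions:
 -2*c/9 + 5*log(cos(9*f(c)/5) - 1)/18 - 5*log(cos(9*f(c)/5) + 1)/18 = C1


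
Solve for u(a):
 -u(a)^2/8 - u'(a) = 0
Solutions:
 u(a) = 8/(C1 + a)


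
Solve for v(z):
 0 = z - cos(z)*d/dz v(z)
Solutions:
 v(z) = C1 + Integral(z/cos(z), z)


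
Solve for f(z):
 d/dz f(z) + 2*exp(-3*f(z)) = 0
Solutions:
 f(z) = log(C1 - 6*z)/3
 f(z) = log((-3^(1/3) - 3^(5/6)*I)*(C1 - 2*z)^(1/3)/2)
 f(z) = log((-3^(1/3) + 3^(5/6)*I)*(C1 - 2*z)^(1/3)/2)


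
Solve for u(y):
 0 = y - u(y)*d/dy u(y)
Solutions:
 u(y) = -sqrt(C1 + y^2)
 u(y) = sqrt(C1 + y^2)


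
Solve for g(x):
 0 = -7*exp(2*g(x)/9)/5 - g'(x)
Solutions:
 g(x) = 9*log(-sqrt(-1/(C1 - 7*x))) - 9*log(2) + 9*log(3) + 9*log(10)/2
 g(x) = 9*log(-1/(C1 - 7*x))/2 - 9*log(2) + 9*log(3) + 9*log(10)/2


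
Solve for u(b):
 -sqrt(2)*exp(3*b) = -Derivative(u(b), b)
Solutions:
 u(b) = C1 + sqrt(2)*exp(3*b)/3


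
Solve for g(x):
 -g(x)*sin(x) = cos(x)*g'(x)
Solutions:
 g(x) = C1*cos(x)


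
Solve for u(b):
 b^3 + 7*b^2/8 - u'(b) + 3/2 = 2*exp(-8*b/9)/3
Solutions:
 u(b) = C1 + b^4/4 + 7*b^3/24 + 3*b/2 + 3*exp(-8*b/9)/4


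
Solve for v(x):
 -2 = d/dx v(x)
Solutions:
 v(x) = C1 - 2*x


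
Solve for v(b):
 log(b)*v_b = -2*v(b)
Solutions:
 v(b) = C1*exp(-2*li(b))


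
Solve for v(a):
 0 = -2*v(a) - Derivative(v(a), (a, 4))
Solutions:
 v(a) = (C1*sin(2^(3/4)*a/2) + C2*cos(2^(3/4)*a/2))*exp(-2^(3/4)*a/2) + (C3*sin(2^(3/4)*a/2) + C4*cos(2^(3/4)*a/2))*exp(2^(3/4)*a/2)


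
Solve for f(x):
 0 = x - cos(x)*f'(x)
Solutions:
 f(x) = C1 + Integral(x/cos(x), x)


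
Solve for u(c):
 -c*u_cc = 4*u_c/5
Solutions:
 u(c) = C1 + C2*c^(1/5)


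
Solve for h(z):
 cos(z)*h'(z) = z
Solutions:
 h(z) = C1 + Integral(z/cos(z), z)


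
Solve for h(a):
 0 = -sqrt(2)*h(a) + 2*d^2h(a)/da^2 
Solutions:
 h(a) = C1*exp(-2^(3/4)*a/2) + C2*exp(2^(3/4)*a/2)


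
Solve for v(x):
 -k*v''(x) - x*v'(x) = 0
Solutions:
 v(x) = C1 + C2*sqrt(k)*erf(sqrt(2)*x*sqrt(1/k)/2)


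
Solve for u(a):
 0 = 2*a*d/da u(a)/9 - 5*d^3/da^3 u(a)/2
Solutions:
 u(a) = C1 + Integral(C2*airyai(2^(2/3)*75^(1/3)*a/15) + C3*airybi(2^(2/3)*75^(1/3)*a/15), a)


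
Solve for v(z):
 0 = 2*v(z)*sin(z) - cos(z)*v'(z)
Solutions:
 v(z) = C1/cos(z)^2


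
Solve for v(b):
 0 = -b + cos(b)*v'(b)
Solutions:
 v(b) = C1 + Integral(b/cos(b), b)


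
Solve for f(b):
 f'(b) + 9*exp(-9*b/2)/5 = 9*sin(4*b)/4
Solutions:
 f(b) = C1 - 9*cos(4*b)/16 + 2*exp(-9*b/2)/5


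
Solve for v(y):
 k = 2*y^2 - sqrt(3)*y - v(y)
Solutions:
 v(y) = -k + 2*y^2 - sqrt(3)*y


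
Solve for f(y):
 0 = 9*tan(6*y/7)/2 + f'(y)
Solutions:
 f(y) = C1 + 21*log(cos(6*y/7))/4


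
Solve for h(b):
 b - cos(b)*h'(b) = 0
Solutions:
 h(b) = C1 + Integral(b/cos(b), b)


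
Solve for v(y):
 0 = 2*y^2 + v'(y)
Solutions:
 v(y) = C1 - 2*y^3/3


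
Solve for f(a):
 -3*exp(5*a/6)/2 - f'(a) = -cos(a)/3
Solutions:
 f(a) = C1 - 9*exp(5*a/6)/5 + sin(a)/3


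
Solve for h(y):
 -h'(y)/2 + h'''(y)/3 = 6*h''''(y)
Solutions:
 h(y) = C1 + C2*exp(y*((81*sqrt(6559) + 6560)^(-1/3) + 2 + (81*sqrt(6559) + 6560)^(1/3))/108)*sin(sqrt(3)*y*(-(81*sqrt(6559) + 6560)^(1/3) + (81*sqrt(6559) + 6560)^(-1/3))/108) + C3*exp(y*((81*sqrt(6559) + 6560)^(-1/3) + 2 + (81*sqrt(6559) + 6560)^(1/3))/108)*cos(sqrt(3)*y*(-(81*sqrt(6559) + 6560)^(1/3) + (81*sqrt(6559) + 6560)^(-1/3))/108) + C4*exp(y*(-(81*sqrt(6559) + 6560)^(1/3) - 1/(81*sqrt(6559) + 6560)^(1/3) + 1)/54)


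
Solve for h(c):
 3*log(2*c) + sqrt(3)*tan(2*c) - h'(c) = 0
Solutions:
 h(c) = C1 + 3*c*log(c) - 3*c + 3*c*log(2) - sqrt(3)*log(cos(2*c))/2


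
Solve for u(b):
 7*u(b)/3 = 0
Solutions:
 u(b) = 0


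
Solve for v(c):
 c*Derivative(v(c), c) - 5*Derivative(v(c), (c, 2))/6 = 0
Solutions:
 v(c) = C1 + C2*erfi(sqrt(15)*c/5)


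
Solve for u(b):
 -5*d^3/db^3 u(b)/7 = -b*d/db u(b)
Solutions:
 u(b) = C1 + Integral(C2*airyai(5^(2/3)*7^(1/3)*b/5) + C3*airybi(5^(2/3)*7^(1/3)*b/5), b)


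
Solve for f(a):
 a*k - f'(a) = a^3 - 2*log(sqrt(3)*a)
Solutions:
 f(a) = C1 - a^4/4 + a^2*k/2 + 2*a*log(a) - 2*a + a*log(3)


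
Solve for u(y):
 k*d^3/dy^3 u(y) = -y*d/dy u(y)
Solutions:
 u(y) = C1 + Integral(C2*airyai(y*(-1/k)^(1/3)) + C3*airybi(y*(-1/k)^(1/3)), y)


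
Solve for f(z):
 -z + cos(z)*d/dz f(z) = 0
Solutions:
 f(z) = C1 + Integral(z/cos(z), z)


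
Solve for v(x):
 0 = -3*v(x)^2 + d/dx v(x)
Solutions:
 v(x) = -1/(C1 + 3*x)


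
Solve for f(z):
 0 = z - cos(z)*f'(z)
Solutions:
 f(z) = C1 + Integral(z/cos(z), z)


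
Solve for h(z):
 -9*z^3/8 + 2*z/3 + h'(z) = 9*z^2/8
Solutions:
 h(z) = C1 + 9*z^4/32 + 3*z^3/8 - z^2/3


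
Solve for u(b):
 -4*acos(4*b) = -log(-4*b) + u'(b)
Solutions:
 u(b) = C1 + b*log(-b) - 4*b*acos(4*b) - b + 2*b*log(2) + sqrt(1 - 16*b^2)


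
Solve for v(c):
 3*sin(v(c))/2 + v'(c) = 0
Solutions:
 v(c) = -acos((-C1 - exp(3*c))/(C1 - exp(3*c))) + 2*pi
 v(c) = acos((-C1 - exp(3*c))/(C1 - exp(3*c)))


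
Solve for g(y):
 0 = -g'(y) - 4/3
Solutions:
 g(y) = C1 - 4*y/3


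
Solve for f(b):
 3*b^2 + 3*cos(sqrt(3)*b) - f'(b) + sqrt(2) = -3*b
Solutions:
 f(b) = C1 + b^3 + 3*b^2/2 + sqrt(2)*b + sqrt(3)*sin(sqrt(3)*b)


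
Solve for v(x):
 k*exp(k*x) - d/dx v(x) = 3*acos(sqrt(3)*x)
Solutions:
 v(x) = C1 + k*Piecewise((exp(k*x)/k, Ne(k, 0)), (x, True)) - 3*x*acos(sqrt(3)*x) + sqrt(3)*sqrt(1 - 3*x^2)


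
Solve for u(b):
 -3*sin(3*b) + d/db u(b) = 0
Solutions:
 u(b) = C1 - cos(3*b)


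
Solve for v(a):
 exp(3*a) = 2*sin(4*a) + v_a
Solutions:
 v(a) = C1 + exp(3*a)/3 + cos(4*a)/2


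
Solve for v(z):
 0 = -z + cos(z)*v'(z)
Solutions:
 v(z) = C1 + Integral(z/cos(z), z)


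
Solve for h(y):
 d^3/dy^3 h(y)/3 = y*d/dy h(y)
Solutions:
 h(y) = C1 + Integral(C2*airyai(3^(1/3)*y) + C3*airybi(3^(1/3)*y), y)


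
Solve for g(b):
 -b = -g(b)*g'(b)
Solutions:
 g(b) = -sqrt(C1 + b^2)
 g(b) = sqrt(C1 + b^2)


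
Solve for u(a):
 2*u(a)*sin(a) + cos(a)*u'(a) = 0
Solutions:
 u(a) = C1*cos(a)^2


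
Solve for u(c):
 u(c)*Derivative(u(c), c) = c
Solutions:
 u(c) = -sqrt(C1 + c^2)
 u(c) = sqrt(C1 + c^2)


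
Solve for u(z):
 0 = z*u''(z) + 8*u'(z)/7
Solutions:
 u(z) = C1 + C2/z^(1/7)


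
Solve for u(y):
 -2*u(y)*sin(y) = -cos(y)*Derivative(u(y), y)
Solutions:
 u(y) = C1/cos(y)^2


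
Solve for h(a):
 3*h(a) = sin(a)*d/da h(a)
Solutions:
 h(a) = C1*(cos(a) - 1)^(3/2)/(cos(a) + 1)^(3/2)


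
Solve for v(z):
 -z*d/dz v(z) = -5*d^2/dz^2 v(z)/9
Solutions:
 v(z) = C1 + C2*erfi(3*sqrt(10)*z/10)


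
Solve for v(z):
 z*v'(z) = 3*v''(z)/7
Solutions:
 v(z) = C1 + C2*erfi(sqrt(42)*z/6)


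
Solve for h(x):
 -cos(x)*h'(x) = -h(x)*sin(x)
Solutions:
 h(x) = C1/cos(x)


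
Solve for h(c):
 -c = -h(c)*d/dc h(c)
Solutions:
 h(c) = -sqrt(C1 + c^2)
 h(c) = sqrt(C1 + c^2)


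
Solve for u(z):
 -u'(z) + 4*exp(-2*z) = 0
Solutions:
 u(z) = C1 - 2*exp(-2*z)


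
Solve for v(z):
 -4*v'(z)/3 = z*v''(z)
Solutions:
 v(z) = C1 + C2/z^(1/3)


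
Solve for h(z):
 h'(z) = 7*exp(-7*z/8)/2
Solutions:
 h(z) = C1 - 4*exp(-7*z/8)


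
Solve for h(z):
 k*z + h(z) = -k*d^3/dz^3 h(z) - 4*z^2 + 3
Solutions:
 h(z) = C1*exp(z*(-1/k)^(1/3)) + C2*exp(z*(-1/k)^(1/3)*(-1 + sqrt(3)*I)/2) + C3*exp(-z*(-1/k)^(1/3)*(1 + sqrt(3)*I)/2) - k*z - 4*z^2 + 3


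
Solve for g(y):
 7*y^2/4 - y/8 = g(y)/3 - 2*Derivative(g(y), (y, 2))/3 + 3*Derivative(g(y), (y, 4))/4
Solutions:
 g(y) = 21*y^2/4 - 3*y/8 + (C1*sin(sqrt(6)*y*sin(atan(sqrt(5)/2)/2)/3) + C2*cos(sqrt(6)*y*sin(atan(sqrt(5)/2)/2)/3))*exp(-sqrt(6)*y*cos(atan(sqrt(5)/2)/2)/3) + (C3*sin(sqrt(6)*y*sin(atan(sqrt(5)/2)/2)/3) + C4*cos(sqrt(6)*y*sin(atan(sqrt(5)/2)/2)/3))*exp(sqrt(6)*y*cos(atan(sqrt(5)/2)/2)/3) + 21


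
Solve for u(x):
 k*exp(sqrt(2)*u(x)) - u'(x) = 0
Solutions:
 u(x) = sqrt(2)*(2*log(-1/(C1 + k*x)) - log(2))/4


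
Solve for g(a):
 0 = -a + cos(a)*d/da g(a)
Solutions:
 g(a) = C1 + Integral(a/cos(a), a)


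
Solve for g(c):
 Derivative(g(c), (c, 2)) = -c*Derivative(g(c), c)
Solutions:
 g(c) = C1 + C2*erf(sqrt(2)*c/2)


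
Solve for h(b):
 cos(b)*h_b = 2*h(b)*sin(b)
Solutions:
 h(b) = C1/cos(b)^2


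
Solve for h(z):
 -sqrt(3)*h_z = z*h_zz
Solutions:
 h(z) = C1 + C2*z^(1 - sqrt(3))


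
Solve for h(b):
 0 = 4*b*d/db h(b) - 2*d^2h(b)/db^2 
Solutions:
 h(b) = C1 + C2*erfi(b)


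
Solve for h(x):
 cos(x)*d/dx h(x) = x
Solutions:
 h(x) = C1 + Integral(x/cos(x), x)


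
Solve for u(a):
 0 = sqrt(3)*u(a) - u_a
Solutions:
 u(a) = C1*exp(sqrt(3)*a)


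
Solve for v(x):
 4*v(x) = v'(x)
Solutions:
 v(x) = C1*exp(4*x)


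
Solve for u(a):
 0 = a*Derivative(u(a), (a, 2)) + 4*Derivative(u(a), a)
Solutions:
 u(a) = C1 + C2/a^3


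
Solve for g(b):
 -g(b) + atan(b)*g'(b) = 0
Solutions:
 g(b) = C1*exp(Integral(1/atan(b), b))


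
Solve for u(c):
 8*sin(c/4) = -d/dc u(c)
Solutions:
 u(c) = C1 + 32*cos(c/4)


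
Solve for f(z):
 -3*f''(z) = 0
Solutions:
 f(z) = C1 + C2*z


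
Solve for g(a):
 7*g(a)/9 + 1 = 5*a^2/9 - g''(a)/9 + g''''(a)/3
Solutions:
 g(a) = C1*exp(-sqrt(6)*a*sqrt(1 + sqrt(85))/6) + C2*exp(sqrt(6)*a*sqrt(1 + sqrt(85))/6) + C3*sin(sqrt(6)*a*sqrt(-1 + sqrt(85))/6) + C4*cos(sqrt(6)*a*sqrt(-1 + sqrt(85))/6) + 5*a^2/7 - 73/49


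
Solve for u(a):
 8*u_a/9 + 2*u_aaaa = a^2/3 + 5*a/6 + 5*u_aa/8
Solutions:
 u(a) = C1 + C2*exp(3^(1/3)*a*(5*3^(1/3)/(sqrt(16009)/64 + 2)^(1/3) + 16*(sqrt(16009)/64 + 2)^(1/3))/96)*sin(sqrt(3)*a*(-16*(3*sqrt(16009)/64 + 6)^(1/3) + 15/(3*sqrt(16009)/64 + 6)^(1/3))/96) + C3*exp(3^(1/3)*a*(5*3^(1/3)/(sqrt(16009)/64 + 2)^(1/3) + 16*(sqrt(16009)/64 + 2)^(1/3))/96)*cos(sqrt(3)*a*(-16*(3*sqrt(16009)/64 + 6)^(1/3) + 15/(3*sqrt(16009)/64 + 6)^(1/3))/96) + C4*exp(-3^(1/3)*a*(5*3^(1/3)/(sqrt(16009)/64 + 2)^(1/3) + 16*(sqrt(16009)/64 + 2)^(1/3))/48) + a^3/8 + 375*a^2/512 + 16875*a/16384


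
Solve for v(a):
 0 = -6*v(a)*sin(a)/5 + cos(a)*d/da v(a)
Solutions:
 v(a) = C1/cos(a)^(6/5)


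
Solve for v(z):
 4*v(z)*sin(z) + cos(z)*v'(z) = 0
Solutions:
 v(z) = C1*cos(z)^4


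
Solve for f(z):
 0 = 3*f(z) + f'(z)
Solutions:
 f(z) = C1*exp(-3*z)


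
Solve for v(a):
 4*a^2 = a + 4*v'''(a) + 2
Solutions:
 v(a) = C1 + C2*a + C3*a^2 + a^5/60 - a^4/96 - a^3/12


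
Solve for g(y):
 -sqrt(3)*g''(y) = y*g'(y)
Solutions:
 g(y) = C1 + C2*erf(sqrt(2)*3^(3/4)*y/6)


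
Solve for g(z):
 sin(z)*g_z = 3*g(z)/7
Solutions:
 g(z) = C1*(cos(z) - 1)^(3/14)/(cos(z) + 1)^(3/14)


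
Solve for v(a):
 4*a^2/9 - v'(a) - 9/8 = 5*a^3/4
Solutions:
 v(a) = C1 - 5*a^4/16 + 4*a^3/27 - 9*a/8


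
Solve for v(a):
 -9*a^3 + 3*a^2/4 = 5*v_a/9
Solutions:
 v(a) = C1 - 81*a^4/20 + 9*a^3/20


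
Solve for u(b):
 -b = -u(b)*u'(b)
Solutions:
 u(b) = -sqrt(C1 + b^2)
 u(b) = sqrt(C1 + b^2)


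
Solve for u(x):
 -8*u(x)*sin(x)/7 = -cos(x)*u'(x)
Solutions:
 u(x) = C1/cos(x)^(8/7)


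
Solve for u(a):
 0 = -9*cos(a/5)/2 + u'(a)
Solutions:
 u(a) = C1 + 45*sin(a/5)/2


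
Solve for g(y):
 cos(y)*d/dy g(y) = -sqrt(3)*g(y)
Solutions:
 g(y) = C1*(sin(y) - 1)^(sqrt(3)/2)/(sin(y) + 1)^(sqrt(3)/2)


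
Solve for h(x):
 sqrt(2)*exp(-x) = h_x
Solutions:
 h(x) = C1 - sqrt(2)*exp(-x)


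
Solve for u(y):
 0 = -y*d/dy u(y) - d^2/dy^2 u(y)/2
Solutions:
 u(y) = C1 + C2*erf(y)


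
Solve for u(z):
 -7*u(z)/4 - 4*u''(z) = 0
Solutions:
 u(z) = C1*sin(sqrt(7)*z/4) + C2*cos(sqrt(7)*z/4)


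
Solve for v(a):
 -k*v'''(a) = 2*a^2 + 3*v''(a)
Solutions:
 v(a) = C1 + C2*a + C3*exp(-3*a/k) - a^4/18 + 2*a^3*k/27 - 2*a^2*k^2/27


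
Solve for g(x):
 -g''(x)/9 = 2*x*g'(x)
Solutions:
 g(x) = C1 + C2*erf(3*x)


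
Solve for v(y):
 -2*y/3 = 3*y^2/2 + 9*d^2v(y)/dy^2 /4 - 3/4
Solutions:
 v(y) = C1 + C2*y - y^4/18 - 4*y^3/81 + y^2/6


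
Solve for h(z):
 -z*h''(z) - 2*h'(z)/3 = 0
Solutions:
 h(z) = C1 + C2*z^(1/3)


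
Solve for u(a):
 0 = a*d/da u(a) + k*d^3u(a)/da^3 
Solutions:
 u(a) = C1 + Integral(C2*airyai(a*(-1/k)^(1/3)) + C3*airybi(a*(-1/k)^(1/3)), a)


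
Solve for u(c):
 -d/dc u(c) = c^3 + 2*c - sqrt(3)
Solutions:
 u(c) = C1 - c^4/4 - c^2 + sqrt(3)*c


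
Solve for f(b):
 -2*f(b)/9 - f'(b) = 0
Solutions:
 f(b) = C1*exp(-2*b/9)


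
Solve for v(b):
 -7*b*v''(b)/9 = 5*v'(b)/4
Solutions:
 v(b) = C1 + C2/b^(17/28)


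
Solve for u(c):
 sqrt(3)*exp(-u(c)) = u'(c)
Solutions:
 u(c) = log(C1 + sqrt(3)*c)


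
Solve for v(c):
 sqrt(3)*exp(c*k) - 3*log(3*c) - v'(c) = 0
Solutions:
 v(c) = C1 - 3*c*log(c) + 3*c*(1 - log(3)) + Piecewise((sqrt(3)*exp(c*k)/k, Ne(k, 0)), (sqrt(3)*c, True))


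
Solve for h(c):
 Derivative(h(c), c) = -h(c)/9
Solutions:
 h(c) = C1*exp(-c/9)


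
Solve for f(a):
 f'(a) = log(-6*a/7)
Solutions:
 f(a) = C1 + a*log(-a) + a*(-log(7) - 1 + log(6))


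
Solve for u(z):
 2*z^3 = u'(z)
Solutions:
 u(z) = C1 + z^4/2


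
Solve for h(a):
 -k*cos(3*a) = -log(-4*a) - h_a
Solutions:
 h(a) = C1 - a*log(-a) - 2*a*log(2) + a + k*sin(3*a)/3


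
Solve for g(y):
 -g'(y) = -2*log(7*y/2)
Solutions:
 g(y) = C1 + 2*y*log(y) - 2*y + y*log(49/4)


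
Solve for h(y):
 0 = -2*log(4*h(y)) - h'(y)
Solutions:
 Integral(1/(log(_y) + 2*log(2)), (_y, h(y)))/2 = C1 - y


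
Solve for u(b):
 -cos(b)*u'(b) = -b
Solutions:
 u(b) = C1 + Integral(b/cos(b), b)


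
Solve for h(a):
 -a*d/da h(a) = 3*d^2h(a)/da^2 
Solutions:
 h(a) = C1 + C2*erf(sqrt(6)*a/6)


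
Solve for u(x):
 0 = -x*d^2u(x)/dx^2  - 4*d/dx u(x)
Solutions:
 u(x) = C1 + C2/x^3


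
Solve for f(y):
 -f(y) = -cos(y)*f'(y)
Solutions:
 f(y) = C1*sqrt(sin(y) + 1)/sqrt(sin(y) - 1)


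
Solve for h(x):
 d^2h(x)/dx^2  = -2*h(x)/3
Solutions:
 h(x) = C1*sin(sqrt(6)*x/3) + C2*cos(sqrt(6)*x/3)


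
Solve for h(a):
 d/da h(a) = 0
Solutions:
 h(a) = C1


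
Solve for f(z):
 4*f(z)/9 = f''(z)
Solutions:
 f(z) = C1*exp(-2*z/3) + C2*exp(2*z/3)


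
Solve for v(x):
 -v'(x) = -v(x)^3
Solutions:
 v(x) = -sqrt(2)*sqrt(-1/(C1 + x))/2
 v(x) = sqrt(2)*sqrt(-1/(C1 + x))/2


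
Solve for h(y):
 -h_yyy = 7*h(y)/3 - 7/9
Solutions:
 h(y) = C3*exp(-3^(2/3)*7^(1/3)*y/3) + (C1*sin(3^(1/6)*7^(1/3)*y/2) + C2*cos(3^(1/6)*7^(1/3)*y/2))*exp(3^(2/3)*7^(1/3)*y/6) + 1/3


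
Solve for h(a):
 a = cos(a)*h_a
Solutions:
 h(a) = C1 + Integral(a/cos(a), a)


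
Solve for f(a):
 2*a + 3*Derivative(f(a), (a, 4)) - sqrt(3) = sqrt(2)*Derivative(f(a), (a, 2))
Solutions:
 f(a) = C1 + C2*a + C3*exp(-2^(1/4)*sqrt(3)*a/3) + C4*exp(2^(1/4)*sqrt(3)*a/3) + sqrt(2)*a^3/6 - sqrt(6)*a^2/4


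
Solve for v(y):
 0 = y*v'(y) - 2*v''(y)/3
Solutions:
 v(y) = C1 + C2*erfi(sqrt(3)*y/2)


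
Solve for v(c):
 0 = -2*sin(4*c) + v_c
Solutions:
 v(c) = C1 - cos(4*c)/2


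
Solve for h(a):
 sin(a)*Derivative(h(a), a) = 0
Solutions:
 h(a) = C1


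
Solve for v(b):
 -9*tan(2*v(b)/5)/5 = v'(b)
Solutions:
 v(b) = -5*asin(C1*exp(-18*b/25))/2 + 5*pi/2
 v(b) = 5*asin(C1*exp(-18*b/25))/2


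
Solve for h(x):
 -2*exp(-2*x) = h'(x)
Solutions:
 h(x) = C1 + exp(-2*x)


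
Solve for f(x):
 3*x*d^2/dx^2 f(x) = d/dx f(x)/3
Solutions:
 f(x) = C1 + C2*x^(10/9)


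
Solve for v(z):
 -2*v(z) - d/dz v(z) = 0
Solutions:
 v(z) = C1*exp(-2*z)


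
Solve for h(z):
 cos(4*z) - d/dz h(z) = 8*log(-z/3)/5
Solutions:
 h(z) = C1 - 8*z*log(-z)/5 + 8*z/5 + 8*z*log(3)/5 + sin(4*z)/4


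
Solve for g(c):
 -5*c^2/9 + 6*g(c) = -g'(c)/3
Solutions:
 g(c) = C1*exp(-18*c) + 5*c^2/54 - 5*c/486 + 5/8748


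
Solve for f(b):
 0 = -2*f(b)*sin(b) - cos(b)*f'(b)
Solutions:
 f(b) = C1*cos(b)^2


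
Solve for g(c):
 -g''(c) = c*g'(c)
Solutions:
 g(c) = C1 + C2*erf(sqrt(2)*c/2)


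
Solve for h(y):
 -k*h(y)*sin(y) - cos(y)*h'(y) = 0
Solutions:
 h(y) = C1*exp(k*log(cos(y)))


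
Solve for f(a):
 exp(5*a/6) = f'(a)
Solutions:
 f(a) = C1 + 6*exp(5*a/6)/5


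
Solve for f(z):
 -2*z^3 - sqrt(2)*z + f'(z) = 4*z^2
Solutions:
 f(z) = C1 + z^4/2 + 4*z^3/3 + sqrt(2)*z^2/2


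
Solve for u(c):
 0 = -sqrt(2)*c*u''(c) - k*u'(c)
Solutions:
 u(c) = C1 + c^(-sqrt(2)*re(k)/2 + 1)*(C2*sin(sqrt(2)*log(c)*Abs(im(k))/2) + C3*cos(sqrt(2)*log(c)*im(k)/2))


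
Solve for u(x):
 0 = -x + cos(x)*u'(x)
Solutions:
 u(x) = C1 + Integral(x/cos(x), x)


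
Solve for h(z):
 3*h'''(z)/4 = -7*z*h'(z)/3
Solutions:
 h(z) = C1 + Integral(C2*airyai(-84^(1/3)*z/3) + C3*airybi(-84^(1/3)*z/3), z)


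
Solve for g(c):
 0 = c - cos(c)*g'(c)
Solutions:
 g(c) = C1 + Integral(c/cos(c), c)


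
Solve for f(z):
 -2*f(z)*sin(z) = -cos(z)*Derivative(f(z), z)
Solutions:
 f(z) = C1/cos(z)^2


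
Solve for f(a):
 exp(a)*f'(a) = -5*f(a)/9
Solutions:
 f(a) = C1*exp(5*exp(-a)/9)


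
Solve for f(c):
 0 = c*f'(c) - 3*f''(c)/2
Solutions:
 f(c) = C1 + C2*erfi(sqrt(3)*c/3)


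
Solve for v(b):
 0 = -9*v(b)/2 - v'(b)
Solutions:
 v(b) = C1*exp(-9*b/2)


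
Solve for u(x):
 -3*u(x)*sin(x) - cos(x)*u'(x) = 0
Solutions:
 u(x) = C1*cos(x)^3


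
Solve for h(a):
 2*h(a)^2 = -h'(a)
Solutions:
 h(a) = 1/(C1 + 2*a)


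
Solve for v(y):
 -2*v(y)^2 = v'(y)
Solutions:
 v(y) = 1/(C1 + 2*y)


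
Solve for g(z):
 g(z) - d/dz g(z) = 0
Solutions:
 g(z) = C1*exp(z)


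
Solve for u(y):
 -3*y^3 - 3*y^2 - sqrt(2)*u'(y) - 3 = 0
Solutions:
 u(y) = C1 - 3*sqrt(2)*y^4/8 - sqrt(2)*y^3/2 - 3*sqrt(2)*y/2


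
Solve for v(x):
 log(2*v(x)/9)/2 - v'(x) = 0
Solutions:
 -2*Integral(1/(log(_y) - 2*log(3) + log(2)), (_y, v(x))) = C1 - x


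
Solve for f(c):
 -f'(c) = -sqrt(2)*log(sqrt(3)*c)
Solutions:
 f(c) = C1 + sqrt(2)*c*log(c) - sqrt(2)*c + sqrt(2)*c*log(3)/2


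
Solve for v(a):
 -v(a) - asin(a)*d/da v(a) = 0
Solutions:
 v(a) = C1*exp(-Integral(1/asin(a), a))


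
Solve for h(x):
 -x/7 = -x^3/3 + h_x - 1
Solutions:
 h(x) = C1 + x^4/12 - x^2/14 + x


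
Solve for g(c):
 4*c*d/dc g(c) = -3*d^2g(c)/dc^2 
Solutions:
 g(c) = C1 + C2*erf(sqrt(6)*c/3)


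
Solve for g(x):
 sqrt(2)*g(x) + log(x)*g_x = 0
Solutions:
 g(x) = C1*exp(-sqrt(2)*li(x))


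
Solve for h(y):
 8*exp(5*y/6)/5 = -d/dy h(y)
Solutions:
 h(y) = C1 - 48*exp(5*y/6)/25


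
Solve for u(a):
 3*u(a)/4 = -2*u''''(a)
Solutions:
 u(a) = (C1*sin(2^(3/4)*3^(1/4)*a/4) + C2*cos(2^(3/4)*3^(1/4)*a/4))*exp(-2^(3/4)*3^(1/4)*a/4) + (C3*sin(2^(3/4)*3^(1/4)*a/4) + C4*cos(2^(3/4)*3^(1/4)*a/4))*exp(2^(3/4)*3^(1/4)*a/4)


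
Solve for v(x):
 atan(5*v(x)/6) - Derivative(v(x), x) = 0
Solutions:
 Integral(1/atan(5*_y/6), (_y, v(x))) = C1 + x


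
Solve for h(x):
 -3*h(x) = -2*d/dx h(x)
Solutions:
 h(x) = C1*exp(3*x/2)


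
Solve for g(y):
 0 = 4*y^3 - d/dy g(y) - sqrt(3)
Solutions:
 g(y) = C1 + y^4 - sqrt(3)*y


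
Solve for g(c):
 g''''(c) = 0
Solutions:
 g(c) = C1 + C2*c + C3*c^2 + C4*c^3


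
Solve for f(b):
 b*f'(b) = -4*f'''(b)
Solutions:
 f(b) = C1 + Integral(C2*airyai(-2^(1/3)*b/2) + C3*airybi(-2^(1/3)*b/2), b)


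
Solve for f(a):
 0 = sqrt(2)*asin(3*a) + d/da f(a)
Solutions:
 f(a) = C1 - sqrt(2)*(a*asin(3*a) + sqrt(1 - 9*a^2)/3)
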